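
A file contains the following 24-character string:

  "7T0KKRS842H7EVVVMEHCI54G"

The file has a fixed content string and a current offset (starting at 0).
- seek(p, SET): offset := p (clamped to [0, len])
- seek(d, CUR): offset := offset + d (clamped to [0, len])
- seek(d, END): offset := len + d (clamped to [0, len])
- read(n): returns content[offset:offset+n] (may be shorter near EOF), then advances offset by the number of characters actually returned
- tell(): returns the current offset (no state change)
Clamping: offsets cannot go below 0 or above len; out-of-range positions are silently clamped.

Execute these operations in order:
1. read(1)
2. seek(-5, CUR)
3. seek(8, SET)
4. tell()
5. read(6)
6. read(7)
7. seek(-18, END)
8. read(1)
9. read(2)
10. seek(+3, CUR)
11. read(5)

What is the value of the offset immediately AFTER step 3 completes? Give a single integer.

Answer: 8

Derivation:
After 1 (read(1)): returned '7', offset=1
After 2 (seek(-5, CUR)): offset=0
After 3 (seek(8, SET)): offset=8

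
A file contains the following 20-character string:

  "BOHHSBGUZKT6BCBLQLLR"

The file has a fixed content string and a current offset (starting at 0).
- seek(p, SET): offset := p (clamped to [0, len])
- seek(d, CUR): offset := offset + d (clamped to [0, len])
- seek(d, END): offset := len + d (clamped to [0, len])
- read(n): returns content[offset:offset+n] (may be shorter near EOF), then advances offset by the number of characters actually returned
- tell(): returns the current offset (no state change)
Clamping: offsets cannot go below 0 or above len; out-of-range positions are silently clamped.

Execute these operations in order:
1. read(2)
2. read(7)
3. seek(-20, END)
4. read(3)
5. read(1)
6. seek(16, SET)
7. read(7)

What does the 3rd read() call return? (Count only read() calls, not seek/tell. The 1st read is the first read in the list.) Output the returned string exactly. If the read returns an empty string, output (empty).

Answer: BOH

Derivation:
After 1 (read(2)): returned 'BO', offset=2
After 2 (read(7)): returned 'HHSBGUZ', offset=9
After 3 (seek(-20, END)): offset=0
After 4 (read(3)): returned 'BOH', offset=3
After 5 (read(1)): returned 'H', offset=4
After 6 (seek(16, SET)): offset=16
After 7 (read(7)): returned 'QLLR', offset=20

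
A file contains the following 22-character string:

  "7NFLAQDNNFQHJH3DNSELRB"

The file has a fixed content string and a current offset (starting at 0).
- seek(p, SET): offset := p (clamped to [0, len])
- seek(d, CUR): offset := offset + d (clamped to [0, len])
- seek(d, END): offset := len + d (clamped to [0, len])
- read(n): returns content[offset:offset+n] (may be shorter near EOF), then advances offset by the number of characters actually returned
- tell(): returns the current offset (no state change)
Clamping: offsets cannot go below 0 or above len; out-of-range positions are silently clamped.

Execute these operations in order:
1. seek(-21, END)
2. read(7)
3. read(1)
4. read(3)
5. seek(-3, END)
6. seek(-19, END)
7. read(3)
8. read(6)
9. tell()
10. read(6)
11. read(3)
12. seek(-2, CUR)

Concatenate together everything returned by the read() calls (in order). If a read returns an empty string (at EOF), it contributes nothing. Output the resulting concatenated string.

After 1 (seek(-21, END)): offset=1
After 2 (read(7)): returned 'NFLAQDN', offset=8
After 3 (read(1)): returned 'N', offset=9
After 4 (read(3)): returned 'FQH', offset=12
After 5 (seek(-3, END)): offset=19
After 6 (seek(-19, END)): offset=3
After 7 (read(3)): returned 'LAQ', offset=6
After 8 (read(6)): returned 'DNNFQH', offset=12
After 9 (tell()): offset=12
After 10 (read(6)): returned 'JH3DNS', offset=18
After 11 (read(3)): returned 'ELR', offset=21
After 12 (seek(-2, CUR)): offset=19

Answer: NFLAQDNNFQHLAQDNNFQHJH3DNSELR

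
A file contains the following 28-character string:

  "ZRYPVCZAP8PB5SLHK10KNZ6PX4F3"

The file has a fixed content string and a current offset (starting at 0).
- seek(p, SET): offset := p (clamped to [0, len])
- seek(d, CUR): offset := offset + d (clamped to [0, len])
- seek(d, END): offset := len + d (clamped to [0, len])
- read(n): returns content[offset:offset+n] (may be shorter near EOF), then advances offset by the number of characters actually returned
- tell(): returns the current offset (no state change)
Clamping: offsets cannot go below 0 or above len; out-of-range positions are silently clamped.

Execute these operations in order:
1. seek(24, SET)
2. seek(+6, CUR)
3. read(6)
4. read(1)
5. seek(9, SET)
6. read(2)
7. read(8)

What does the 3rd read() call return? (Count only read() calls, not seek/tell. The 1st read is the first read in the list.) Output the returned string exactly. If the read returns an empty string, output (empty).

After 1 (seek(24, SET)): offset=24
After 2 (seek(+6, CUR)): offset=28
After 3 (read(6)): returned '', offset=28
After 4 (read(1)): returned '', offset=28
After 5 (seek(9, SET)): offset=9
After 6 (read(2)): returned '8P', offset=11
After 7 (read(8)): returned 'B5SLHK10', offset=19

Answer: 8P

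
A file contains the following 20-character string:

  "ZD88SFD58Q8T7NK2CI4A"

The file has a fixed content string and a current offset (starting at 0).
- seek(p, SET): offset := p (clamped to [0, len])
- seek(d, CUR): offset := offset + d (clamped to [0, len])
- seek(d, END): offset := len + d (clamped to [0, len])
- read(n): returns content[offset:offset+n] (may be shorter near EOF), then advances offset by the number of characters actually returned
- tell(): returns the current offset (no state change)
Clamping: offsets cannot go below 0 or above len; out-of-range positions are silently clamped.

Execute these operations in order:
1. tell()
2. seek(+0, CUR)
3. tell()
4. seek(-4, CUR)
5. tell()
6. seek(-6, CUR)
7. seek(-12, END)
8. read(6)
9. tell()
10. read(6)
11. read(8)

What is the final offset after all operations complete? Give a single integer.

Answer: 20

Derivation:
After 1 (tell()): offset=0
After 2 (seek(+0, CUR)): offset=0
After 3 (tell()): offset=0
After 4 (seek(-4, CUR)): offset=0
After 5 (tell()): offset=0
After 6 (seek(-6, CUR)): offset=0
After 7 (seek(-12, END)): offset=8
After 8 (read(6)): returned '8Q8T7N', offset=14
After 9 (tell()): offset=14
After 10 (read(6)): returned 'K2CI4A', offset=20
After 11 (read(8)): returned '', offset=20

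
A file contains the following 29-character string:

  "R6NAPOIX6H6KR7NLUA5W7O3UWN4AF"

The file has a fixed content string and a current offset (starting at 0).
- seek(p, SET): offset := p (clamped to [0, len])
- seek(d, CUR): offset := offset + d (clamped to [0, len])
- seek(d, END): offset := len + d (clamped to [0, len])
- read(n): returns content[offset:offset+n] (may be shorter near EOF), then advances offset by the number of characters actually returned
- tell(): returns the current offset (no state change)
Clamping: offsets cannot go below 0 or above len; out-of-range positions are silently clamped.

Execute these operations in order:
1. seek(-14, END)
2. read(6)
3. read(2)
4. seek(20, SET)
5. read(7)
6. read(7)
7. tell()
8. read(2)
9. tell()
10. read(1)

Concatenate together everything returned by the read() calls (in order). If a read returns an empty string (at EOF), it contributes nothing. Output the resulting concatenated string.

Answer: LUA5W7O37O3UWN4AF

Derivation:
After 1 (seek(-14, END)): offset=15
After 2 (read(6)): returned 'LUA5W7', offset=21
After 3 (read(2)): returned 'O3', offset=23
After 4 (seek(20, SET)): offset=20
After 5 (read(7)): returned '7O3UWN4', offset=27
After 6 (read(7)): returned 'AF', offset=29
After 7 (tell()): offset=29
After 8 (read(2)): returned '', offset=29
After 9 (tell()): offset=29
After 10 (read(1)): returned '', offset=29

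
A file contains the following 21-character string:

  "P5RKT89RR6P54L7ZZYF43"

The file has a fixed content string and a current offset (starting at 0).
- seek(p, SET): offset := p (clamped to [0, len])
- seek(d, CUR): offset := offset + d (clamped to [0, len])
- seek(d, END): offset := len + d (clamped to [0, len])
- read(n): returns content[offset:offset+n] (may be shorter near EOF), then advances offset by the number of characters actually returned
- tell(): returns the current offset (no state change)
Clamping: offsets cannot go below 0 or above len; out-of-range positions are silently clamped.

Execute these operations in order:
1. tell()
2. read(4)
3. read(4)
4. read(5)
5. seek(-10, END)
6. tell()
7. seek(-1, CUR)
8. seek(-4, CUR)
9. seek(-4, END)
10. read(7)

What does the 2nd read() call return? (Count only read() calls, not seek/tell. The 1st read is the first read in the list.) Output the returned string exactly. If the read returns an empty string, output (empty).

Answer: T89R

Derivation:
After 1 (tell()): offset=0
After 2 (read(4)): returned 'P5RK', offset=4
After 3 (read(4)): returned 'T89R', offset=8
After 4 (read(5)): returned 'R6P54', offset=13
After 5 (seek(-10, END)): offset=11
After 6 (tell()): offset=11
After 7 (seek(-1, CUR)): offset=10
After 8 (seek(-4, CUR)): offset=6
After 9 (seek(-4, END)): offset=17
After 10 (read(7)): returned 'YF43', offset=21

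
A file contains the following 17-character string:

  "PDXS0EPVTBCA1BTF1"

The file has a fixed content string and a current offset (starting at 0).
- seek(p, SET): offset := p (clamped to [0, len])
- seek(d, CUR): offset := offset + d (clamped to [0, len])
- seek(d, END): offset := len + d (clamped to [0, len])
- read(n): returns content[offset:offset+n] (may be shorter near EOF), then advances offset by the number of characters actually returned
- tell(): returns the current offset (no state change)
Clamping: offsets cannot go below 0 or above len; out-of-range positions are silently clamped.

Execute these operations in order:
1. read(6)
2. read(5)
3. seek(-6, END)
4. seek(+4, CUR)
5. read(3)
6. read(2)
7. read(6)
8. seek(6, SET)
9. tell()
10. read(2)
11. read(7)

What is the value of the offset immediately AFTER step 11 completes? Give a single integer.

After 1 (read(6)): returned 'PDXS0E', offset=6
After 2 (read(5)): returned 'PVTBC', offset=11
After 3 (seek(-6, END)): offset=11
After 4 (seek(+4, CUR)): offset=15
After 5 (read(3)): returned 'F1', offset=17
After 6 (read(2)): returned '', offset=17
After 7 (read(6)): returned '', offset=17
After 8 (seek(6, SET)): offset=6
After 9 (tell()): offset=6
After 10 (read(2)): returned 'PV', offset=8
After 11 (read(7)): returned 'TBCA1BT', offset=15

Answer: 15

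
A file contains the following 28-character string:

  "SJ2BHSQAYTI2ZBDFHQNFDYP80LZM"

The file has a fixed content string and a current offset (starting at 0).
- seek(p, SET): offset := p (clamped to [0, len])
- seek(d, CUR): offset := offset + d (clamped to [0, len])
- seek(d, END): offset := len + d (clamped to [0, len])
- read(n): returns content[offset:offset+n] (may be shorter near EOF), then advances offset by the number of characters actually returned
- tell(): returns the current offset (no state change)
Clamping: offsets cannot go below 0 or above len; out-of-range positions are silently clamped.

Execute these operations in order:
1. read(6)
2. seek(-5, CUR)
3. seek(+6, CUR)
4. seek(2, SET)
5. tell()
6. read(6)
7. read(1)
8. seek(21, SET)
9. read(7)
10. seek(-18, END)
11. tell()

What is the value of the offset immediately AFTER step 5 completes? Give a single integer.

Answer: 2

Derivation:
After 1 (read(6)): returned 'SJ2BHS', offset=6
After 2 (seek(-5, CUR)): offset=1
After 3 (seek(+6, CUR)): offset=7
After 4 (seek(2, SET)): offset=2
After 5 (tell()): offset=2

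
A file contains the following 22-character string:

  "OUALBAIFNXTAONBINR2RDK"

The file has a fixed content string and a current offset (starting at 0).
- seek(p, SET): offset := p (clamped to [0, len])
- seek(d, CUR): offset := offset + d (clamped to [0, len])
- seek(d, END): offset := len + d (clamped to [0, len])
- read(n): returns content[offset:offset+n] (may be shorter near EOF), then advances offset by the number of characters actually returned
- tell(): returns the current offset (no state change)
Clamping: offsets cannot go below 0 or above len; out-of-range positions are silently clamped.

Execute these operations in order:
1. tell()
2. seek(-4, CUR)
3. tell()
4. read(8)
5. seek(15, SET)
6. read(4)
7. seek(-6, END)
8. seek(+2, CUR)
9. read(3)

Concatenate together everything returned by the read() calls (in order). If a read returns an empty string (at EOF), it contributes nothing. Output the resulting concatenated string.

After 1 (tell()): offset=0
After 2 (seek(-4, CUR)): offset=0
After 3 (tell()): offset=0
After 4 (read(8)): returned 'OUALBAIF', offset=8
After 5 (seek(15, SET)): offset=15
After 6 (read(4)): returned 'INR2', offset=19
After 7 (seek(-6, END)): offset=16
After 8 (seek(+2, CUR)): offset=18
After 9 (read(3)): returned '2RD', offset=21

Answer: OUALBAIFINR22RD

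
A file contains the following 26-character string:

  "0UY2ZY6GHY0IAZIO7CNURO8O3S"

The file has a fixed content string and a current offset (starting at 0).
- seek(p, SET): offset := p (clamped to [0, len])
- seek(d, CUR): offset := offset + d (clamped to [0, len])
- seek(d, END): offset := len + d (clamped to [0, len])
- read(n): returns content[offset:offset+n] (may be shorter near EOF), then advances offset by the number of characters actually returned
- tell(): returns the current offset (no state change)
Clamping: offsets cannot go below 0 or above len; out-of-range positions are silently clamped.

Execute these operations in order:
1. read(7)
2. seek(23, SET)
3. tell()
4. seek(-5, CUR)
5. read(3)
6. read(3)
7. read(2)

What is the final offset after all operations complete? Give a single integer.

Answer: 26

Derivation:
After 1 (read(7)): returned '0UY2ZY6', offset=7
After 2 (seek(23, SET)): offset=23
After 3 (tell()): offset=23
After 4 (seek(-5, CUR)): offset=18
After 5 (read(3)): returned 'NUR', offset=21
After 6 (read(3)): returned 'O8O', offset=24
After 7 (read(2)): returned '3S', offset=26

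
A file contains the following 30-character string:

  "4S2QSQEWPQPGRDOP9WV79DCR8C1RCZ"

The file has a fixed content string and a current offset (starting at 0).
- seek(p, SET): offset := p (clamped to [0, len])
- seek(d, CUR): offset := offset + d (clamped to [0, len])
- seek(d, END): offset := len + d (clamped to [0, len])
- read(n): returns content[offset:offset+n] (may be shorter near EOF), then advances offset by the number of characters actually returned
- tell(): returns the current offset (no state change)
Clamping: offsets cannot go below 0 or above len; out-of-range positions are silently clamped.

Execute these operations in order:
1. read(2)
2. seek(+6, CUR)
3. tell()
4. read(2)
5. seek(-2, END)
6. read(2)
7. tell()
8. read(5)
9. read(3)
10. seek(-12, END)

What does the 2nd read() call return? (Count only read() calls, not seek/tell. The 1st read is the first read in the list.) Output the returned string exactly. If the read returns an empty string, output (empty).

After 1 (read(2)): returned '4S', offset=2
After 2 (seek(+6, CUR)): offset=8
After 3 (tell()): offset=8
After 4 (read(2)): returned 'PQ', offset=10
After 5 (seek(-2, END)): offset=28
After 6 (read(2)): returned 'CZ', offset=30
After 7 (tell()): offset=30
After 8 (read(5)): returned '', offset=30
After 9 (read(3)): returned '', offset=30
After 10 (seek(-12, END)): offset=18

Answer: PQ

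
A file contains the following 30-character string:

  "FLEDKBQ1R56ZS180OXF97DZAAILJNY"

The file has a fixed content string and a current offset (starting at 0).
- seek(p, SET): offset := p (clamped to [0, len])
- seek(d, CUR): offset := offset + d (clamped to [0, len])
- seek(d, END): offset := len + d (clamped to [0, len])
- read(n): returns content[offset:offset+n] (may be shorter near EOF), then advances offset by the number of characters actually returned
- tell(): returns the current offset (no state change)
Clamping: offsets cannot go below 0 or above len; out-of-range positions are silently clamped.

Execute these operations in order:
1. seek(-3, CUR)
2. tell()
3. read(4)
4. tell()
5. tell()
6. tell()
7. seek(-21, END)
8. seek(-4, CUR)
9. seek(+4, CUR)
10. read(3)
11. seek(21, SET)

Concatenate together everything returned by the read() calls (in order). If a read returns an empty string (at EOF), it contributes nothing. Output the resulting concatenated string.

Answer: FLED56Z

Derivation:
After 1 (seek(-3, CUR)): offset=0
After 2 (tell()): offset=0
After 3 (read(4)): returned 'FLED', offset=4
After 4 (tell()): offset=4
After 5 (tell()): offset=4
After 6 (tell()): offset=4
After 7 (seek(-21, END)): offset=9
After 8 (seek(-4, CUR)): offset=5
After 9 (seek(+4, CUR)): offset=9
After 10 (read(3)): returned '56Z', offset=12
After 11 (seek(21, SET)): offset=21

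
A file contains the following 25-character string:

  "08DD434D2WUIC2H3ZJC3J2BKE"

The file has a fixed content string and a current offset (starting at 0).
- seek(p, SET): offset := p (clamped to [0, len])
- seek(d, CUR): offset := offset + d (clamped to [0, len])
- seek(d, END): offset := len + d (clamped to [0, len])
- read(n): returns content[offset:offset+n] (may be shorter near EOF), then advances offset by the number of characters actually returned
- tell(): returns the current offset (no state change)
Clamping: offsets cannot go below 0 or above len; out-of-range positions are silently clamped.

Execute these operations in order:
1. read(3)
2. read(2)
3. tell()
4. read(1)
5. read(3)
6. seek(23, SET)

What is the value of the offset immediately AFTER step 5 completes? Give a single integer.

After 1 (read(3)): returned '08D', offset=3
After 2 (read(2)): returned 'D4', offset=5
After 3 (tell()): offset=5
After 4 (read(1)): returned '3', offset=6
After 5 (read(3)): returned '4D2', offset=9

Answer: 9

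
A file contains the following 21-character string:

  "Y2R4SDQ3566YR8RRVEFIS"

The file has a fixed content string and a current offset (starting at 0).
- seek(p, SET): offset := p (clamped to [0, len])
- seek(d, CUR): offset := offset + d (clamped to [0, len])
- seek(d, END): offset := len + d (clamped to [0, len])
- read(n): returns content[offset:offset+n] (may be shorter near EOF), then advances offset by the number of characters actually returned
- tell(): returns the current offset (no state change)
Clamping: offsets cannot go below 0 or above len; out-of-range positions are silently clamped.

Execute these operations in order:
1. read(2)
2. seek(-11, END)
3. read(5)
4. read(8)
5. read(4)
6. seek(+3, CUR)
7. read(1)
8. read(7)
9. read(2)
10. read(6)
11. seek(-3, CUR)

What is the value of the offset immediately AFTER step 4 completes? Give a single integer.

After 1 (read(2)): returned 'Y2', offset=2
After 2 (seek(-11, END)): offset=10
After 3 (read(5)): returned '6YR8R', offset=15
After 4 (read(8)): returned 'RVEFIS', offset=21

Answer: 21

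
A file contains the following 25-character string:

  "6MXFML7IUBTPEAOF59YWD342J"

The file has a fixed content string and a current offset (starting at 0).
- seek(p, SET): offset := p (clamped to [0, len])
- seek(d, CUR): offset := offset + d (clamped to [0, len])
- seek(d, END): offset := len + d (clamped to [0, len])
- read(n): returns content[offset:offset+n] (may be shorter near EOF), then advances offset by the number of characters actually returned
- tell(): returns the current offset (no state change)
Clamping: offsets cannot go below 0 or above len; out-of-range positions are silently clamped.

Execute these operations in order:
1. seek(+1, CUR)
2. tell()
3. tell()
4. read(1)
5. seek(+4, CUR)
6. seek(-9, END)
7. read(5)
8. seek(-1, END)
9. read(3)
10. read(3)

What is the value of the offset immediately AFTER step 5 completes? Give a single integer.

Answer: 6

Derivation:
After 1 (seek(+1, CUR)): offset=1
After 2 (tell()): offset=1
After 3 (tell()): offset=1
After 4 (read(1)): returned 'M', offset=2
After 5 (seek(+4, CUR)): offset=6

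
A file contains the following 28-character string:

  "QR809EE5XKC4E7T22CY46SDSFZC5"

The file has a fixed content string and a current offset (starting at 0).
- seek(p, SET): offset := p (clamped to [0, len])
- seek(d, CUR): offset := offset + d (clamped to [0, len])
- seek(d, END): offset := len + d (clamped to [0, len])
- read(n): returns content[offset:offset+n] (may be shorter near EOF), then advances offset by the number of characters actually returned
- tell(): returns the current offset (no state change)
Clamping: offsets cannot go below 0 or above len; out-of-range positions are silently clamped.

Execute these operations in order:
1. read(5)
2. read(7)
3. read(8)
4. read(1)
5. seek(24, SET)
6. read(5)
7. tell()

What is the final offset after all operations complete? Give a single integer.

Answer: 28

Derivation:
After 1 (read(5)): returned 'QR809', offset=5
After 2 (read(7)): returned 'EE5XKC4', offset=12
After 3 (read(8)): returned 'E7T22CY4', offset=20
After 4 (read(1)): returned '6', offset=21
After 5 (seek(24, SET)): offset=24
After 6 (read(5)): returned 'FZC5', offset=28
After 7 (tell()): offset=28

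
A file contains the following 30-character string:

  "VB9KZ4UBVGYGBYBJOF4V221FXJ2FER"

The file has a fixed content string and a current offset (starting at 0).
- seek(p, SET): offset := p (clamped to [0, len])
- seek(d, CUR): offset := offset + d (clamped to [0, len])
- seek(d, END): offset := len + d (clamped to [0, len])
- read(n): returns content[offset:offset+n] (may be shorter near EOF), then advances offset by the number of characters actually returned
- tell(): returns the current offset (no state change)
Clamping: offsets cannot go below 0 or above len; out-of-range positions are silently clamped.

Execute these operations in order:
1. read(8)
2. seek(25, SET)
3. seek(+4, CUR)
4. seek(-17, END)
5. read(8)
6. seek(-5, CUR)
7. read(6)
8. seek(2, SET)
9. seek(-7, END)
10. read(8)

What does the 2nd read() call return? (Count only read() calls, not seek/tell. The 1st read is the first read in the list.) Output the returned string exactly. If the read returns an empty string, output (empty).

After 1 (read(8)): returned 'VB9KZ4UB', offset=8
After 2 (seek(25, SET)): offset=25
After 3 (seek(+4, CUR)): offset=29
After 4 (seek(-17, END)): offset=13
After 5 (read(8)): returned 'YBJOF4V2', offset=21
After 6 (seek(-5, CUR)): offset=16
After 7 (read(6)): returned 'OF4V22', offset=22
After 8 (seek(2, SET)): offset=2
After 9 (seek(-7, END)): offset=23
After 10 (read(8)): returned 'FXJ2FER', offset=30

Answer: YBJOF4V2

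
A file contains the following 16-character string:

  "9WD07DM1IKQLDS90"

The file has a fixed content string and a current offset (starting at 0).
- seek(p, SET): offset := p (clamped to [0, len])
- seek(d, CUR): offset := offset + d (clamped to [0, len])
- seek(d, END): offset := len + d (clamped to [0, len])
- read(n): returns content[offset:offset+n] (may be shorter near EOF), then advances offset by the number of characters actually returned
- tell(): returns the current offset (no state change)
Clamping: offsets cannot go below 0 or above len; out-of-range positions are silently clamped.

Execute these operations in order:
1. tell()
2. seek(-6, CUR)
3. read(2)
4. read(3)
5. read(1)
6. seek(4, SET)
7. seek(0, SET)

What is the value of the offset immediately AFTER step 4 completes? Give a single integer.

Answer: 5

Derivation:
After 1 (tell()): offset=0
After 2 (seek(-6, CUR)): offset=0
After 3 (read(2)): returned '9W', offset=2
After 4 (read(3)): returned 'D07', offset=5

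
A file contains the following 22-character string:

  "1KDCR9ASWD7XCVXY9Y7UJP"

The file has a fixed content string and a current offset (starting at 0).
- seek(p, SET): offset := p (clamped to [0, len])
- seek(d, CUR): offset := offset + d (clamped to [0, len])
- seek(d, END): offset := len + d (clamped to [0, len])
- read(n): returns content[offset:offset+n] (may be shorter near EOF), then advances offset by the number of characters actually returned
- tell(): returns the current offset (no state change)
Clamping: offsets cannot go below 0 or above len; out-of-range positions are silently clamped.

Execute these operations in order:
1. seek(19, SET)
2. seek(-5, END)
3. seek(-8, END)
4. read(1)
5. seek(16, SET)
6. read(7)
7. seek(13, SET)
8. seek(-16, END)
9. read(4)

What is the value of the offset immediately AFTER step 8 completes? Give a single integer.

After 1 (seek(19, SET)): offset=19
After 2 (seek(-5, END)): offset=17
After 3 (seek(-8, END)): offset=14
After 4 (read(1)): returned 'X', offset=15
After 5 (seek(16, SET)): offset=16
After 6 (read(7)): returned '9Y7UJP', offset=22
After 7 (seek(13, SET)): offset=13
After 8 (seek(-16, END)): offset=6

Answer: 6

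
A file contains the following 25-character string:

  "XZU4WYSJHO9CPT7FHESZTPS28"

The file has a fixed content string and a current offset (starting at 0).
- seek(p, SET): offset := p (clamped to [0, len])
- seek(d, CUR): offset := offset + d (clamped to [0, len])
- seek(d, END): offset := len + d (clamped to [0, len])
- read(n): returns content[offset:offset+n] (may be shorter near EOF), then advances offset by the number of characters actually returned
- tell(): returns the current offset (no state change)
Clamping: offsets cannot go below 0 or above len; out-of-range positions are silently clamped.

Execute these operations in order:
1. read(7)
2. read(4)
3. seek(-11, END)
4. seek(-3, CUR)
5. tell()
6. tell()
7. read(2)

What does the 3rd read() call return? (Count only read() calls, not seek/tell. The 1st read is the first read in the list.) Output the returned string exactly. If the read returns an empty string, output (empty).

After 1 (read(7)): returned 'XZU4WYS', offset=7
After 2 (read(4)): returned 'JHO9', offset=11
After 3 (seek(-11, END)): offset=14
After 4 (seek(-3, CUR)): offset=11
After 5 (tell()): offset=11
After 6 (tell()): offset=11
After 7 (read(2)): returned 'CP', offset=13

Answer: CP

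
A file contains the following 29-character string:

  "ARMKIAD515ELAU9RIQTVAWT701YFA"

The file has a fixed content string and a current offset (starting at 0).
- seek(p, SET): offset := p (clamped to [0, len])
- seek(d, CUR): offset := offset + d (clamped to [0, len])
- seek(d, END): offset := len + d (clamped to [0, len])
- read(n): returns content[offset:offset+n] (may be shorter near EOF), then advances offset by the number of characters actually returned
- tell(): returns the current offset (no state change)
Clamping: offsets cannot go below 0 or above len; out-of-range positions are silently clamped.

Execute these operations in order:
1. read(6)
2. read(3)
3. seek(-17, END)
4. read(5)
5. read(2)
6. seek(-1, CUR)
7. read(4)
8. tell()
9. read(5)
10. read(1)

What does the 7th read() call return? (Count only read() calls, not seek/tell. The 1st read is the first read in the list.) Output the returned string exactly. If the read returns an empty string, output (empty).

After 1 (read(6)): returned 'ARMKIA', offset=6
After 2 (read(3)): returned 'D51', offset=9
After 3 (seek(-17, END)): offset=12
After 4 (read(5)): returned 'AU9RI', offset=17
After 5 (read(2)): returned 'QT', offset=19
After 6 (seek(-1, CUR)): offset=18
After 7 (read(4)): returned 'TVAW', offset=22
After 8 (tell()): offset=22
After 9 (read(5)): returned 'T701Y', offset=27
After 10 (read(1)): returned 'F', offset=28

Answer: F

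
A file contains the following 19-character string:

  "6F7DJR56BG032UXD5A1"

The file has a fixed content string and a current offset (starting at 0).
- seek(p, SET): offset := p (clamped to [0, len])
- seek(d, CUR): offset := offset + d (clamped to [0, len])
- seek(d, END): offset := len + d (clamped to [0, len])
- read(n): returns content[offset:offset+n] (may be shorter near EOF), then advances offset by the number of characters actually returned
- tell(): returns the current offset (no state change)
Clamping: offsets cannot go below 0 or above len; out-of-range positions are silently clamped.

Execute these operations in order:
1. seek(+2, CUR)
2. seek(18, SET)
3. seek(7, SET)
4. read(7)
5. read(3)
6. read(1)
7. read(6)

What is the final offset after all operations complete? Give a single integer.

Answer: 19

Derivation:
After 1 (seek(+2, CUR)): offset=2
After 2 (seek(18, SET)): offset=18
After 3 (seek(7, SET)): offset=7
After 4 (read(7)): returned '6BG032U', offset=14
After 5 (read(3)): returned 'XD5', offset=17
After 6 (read(1)): returned 'A', offset=18
After 7 (read(6)): returned '1', offset=19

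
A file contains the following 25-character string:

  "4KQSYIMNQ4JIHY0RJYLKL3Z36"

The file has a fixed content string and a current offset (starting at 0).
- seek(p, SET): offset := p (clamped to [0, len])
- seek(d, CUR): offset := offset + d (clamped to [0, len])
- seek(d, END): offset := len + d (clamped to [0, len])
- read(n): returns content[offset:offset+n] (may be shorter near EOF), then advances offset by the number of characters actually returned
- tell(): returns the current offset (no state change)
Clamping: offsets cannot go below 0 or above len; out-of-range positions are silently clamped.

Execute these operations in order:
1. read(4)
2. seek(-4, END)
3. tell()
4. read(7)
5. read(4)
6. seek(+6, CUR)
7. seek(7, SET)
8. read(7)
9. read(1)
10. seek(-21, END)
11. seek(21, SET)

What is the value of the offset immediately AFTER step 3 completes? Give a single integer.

After 1 (read(4)): returned '4KQS', offset=4
After 2 (seek(-4, END)): offset=21
After 3 (tell()): offset=21

Answer: 21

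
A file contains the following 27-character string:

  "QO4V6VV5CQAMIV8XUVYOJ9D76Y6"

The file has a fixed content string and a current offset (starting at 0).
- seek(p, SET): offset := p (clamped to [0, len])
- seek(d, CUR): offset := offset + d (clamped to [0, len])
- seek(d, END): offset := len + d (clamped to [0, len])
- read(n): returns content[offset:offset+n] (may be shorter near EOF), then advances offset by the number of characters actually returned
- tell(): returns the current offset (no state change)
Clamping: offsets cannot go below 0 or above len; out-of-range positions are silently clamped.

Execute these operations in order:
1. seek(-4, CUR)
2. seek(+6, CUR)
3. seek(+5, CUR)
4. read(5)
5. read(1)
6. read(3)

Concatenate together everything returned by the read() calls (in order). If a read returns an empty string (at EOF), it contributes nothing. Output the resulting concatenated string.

Answer: MIV8XUVYO

Derivation:
After 1 (seek(-4, CUR)): offset=0
After 2 (seek(+6, CUR)): offset=6
After 3 (seek(+5, CUR)): offset=11
After 4 (read(5)): returned 'MIV8X', offset=16
After 5 (read(1)): returned 'U', offset=17
After 6 (read(3)): returned 'VYO', offset=20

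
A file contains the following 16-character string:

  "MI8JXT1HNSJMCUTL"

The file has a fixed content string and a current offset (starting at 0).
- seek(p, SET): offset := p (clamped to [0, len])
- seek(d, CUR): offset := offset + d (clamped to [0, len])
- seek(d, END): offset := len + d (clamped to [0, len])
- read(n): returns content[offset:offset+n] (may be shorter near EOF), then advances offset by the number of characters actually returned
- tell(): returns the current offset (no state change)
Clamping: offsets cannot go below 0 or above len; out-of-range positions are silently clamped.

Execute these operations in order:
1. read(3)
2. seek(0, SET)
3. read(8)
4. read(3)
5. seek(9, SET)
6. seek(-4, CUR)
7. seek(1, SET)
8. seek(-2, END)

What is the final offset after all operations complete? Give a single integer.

Answer: 14

Derivation:
After 1 (read(3)): returned 'MI8', offset=3
After 2 (seek(0, SET)): offset=0
After 3 (read(8)): returned 'MI8JXT1H', offset=8
After 4 (read(3)): returned 'NSJ', offset=11
After 5 (seek(9, SET)): offset=9
After 6 (seek(-4, CUR)): offset=5
After 7 (seek(1, SET)): offset=1
After 8 (seek(-2, END)): offset=14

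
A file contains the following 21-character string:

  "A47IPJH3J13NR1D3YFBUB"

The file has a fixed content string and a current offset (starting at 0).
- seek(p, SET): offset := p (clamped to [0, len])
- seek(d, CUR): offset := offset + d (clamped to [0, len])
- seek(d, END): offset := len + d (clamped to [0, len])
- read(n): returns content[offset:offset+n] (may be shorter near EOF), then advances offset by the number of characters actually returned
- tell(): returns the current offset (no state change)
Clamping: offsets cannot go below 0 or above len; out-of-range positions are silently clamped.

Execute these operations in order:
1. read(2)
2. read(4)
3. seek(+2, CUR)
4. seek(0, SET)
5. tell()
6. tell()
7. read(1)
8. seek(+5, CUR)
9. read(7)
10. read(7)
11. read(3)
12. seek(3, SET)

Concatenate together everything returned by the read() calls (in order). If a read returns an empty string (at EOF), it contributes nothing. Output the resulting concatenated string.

After 1 (read(2)): returned 'A4', offset=2
After 2 (read(4)): returned '7IPJ', offset=6
After 3 (seek(+2, CUR)): offset=8
After 4 (seek(0, SET)): offset=0
After 5 (tell()): offset=0
After 6 (tell()): offset=0
After 7 (read(1)): returned 'A', offset=1
After 8 (seek(+5, CUR)): offset=6
After 9 (read(7)): returned 'H3J13NR', offset=13
After 10 (read(7)): returned '1D3YFBU', offset=20
After 11 (read(3)): returned 'B', offset=21
After 12 (seek(3, SET)): offset=3

Answer: A47IPJAH3J13NR1D3YFBUB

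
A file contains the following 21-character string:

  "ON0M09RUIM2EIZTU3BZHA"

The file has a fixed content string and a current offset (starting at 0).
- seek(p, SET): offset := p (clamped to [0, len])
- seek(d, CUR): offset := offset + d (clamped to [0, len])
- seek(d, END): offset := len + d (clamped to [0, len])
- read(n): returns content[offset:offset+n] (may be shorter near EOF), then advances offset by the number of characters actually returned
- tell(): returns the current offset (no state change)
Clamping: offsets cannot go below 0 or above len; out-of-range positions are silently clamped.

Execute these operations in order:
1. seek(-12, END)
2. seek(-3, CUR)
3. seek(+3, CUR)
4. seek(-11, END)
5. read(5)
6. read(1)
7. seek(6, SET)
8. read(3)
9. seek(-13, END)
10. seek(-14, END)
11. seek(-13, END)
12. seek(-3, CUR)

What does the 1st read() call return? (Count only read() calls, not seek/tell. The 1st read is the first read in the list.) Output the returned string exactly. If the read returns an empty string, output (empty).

Answer: 2EIZT

Derivation:
After 1 (seek(-12, END)): offset=9
After 2 (seek(-3, CUR)): offset=6
After 3 (seek(+3, CUR)): offset=9
After 4 (seek(-11, END)): offset=10
After 5 (read(5)): returned '2EIZT', offset=15
After 6 (read(1)): returned 'U', offset=16
After 7 (seek(6, SET)): offset=6
After 8 (read(3)): returned 'RUI', offset=9
After 9 (seek(-13, END)): offset=8
After 10 (seek(-14, END)): offset=7
After 11 (seek(-13, END)): offset=8
After 12 (seek(-3, CUR)): offset=5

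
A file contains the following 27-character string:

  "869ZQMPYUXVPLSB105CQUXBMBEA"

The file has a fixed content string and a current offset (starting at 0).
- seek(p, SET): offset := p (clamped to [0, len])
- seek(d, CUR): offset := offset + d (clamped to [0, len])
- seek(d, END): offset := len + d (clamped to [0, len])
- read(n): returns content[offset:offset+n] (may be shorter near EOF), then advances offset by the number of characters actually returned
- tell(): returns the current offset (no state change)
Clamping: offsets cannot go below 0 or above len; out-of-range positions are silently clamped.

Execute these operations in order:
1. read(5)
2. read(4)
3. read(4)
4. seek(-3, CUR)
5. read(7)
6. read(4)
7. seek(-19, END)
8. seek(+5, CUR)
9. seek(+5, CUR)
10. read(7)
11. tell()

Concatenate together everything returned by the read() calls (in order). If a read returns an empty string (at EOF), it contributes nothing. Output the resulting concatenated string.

Answer: 869ZQMPYUXVPLVPLSB105CQUCQUXBMB

Derivation:
After 1 (read(5)): returned '869ZQ', offset=5
After 2 (read(4)): returned 'MPYU', offset=9
After 3 (read(4)): returned 'XVPL', offset=13
After 4 (seek(-3, CUR)): offset=10
After 5 (read(7)): returned 'VPLSB10', offset=17
After 6 (read(4)): returned '5CQU', offset=21
After 7 (seek(-19, END)): offset=8
After 8 (seek(+5, CUR)): offset=13
After 9 (seek(+5, CUR)): offset=18
After 10 (read(7)): returned 'CQUXBMB', offset=25
After 11 (tell()): offset=25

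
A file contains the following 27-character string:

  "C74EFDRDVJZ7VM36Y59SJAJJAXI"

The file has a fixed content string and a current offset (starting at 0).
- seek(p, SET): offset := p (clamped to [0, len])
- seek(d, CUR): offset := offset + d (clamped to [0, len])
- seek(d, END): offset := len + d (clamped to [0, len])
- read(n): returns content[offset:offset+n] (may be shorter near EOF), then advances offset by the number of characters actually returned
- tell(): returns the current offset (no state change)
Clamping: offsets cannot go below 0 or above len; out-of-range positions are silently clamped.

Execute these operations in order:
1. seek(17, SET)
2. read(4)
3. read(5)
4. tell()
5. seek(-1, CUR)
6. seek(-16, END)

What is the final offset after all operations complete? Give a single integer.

Answer: 11

Derivation:
After 1 (seek(17, SET)): offset=17
After 2 (read(4)): returned '59SJ', offset=21
After 3 (read(5)): returned 'AJJAX', offset=26
After 4 (tell()): offset=26
After 5 (seek(-1, CUR)): offset=25
After 6 (seek(-16, END)): offset=11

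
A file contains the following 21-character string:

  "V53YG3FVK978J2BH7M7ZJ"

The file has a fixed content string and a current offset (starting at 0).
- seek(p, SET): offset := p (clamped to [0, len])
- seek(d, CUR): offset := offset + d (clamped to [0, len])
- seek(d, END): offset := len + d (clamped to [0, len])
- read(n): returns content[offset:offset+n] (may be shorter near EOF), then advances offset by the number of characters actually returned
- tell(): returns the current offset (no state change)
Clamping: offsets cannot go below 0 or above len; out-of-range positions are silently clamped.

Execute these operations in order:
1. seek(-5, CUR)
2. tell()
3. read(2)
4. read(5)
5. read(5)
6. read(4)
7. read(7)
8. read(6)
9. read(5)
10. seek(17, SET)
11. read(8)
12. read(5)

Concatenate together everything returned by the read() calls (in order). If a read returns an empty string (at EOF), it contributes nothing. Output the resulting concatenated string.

Answer: V53YG3FVK978J2BH7M7ZJM7ZJ

Derivation:
After 1 (seek(-5, CUR)): offset=0
After 2 (tell()): offset=0
After 3 (read(2)): returned 'V5', offset=2
After 4 (read(5)): returned '3YG3F', offset=7
After 5 (read(5)): returned 'VK978', offset=12
After 6 (read(4)): returned 'J2BH', offset=16
After 7 (read(7)): returned '7M7ZJ', offset=21
After 8 (read(6)): returned '', offset=21
After 9 (read(5)): returned '', offset=21
After 10 (seek(17, SET)): offset=17
After 11 (read(8)): returned 'M7ZJ', offset=21
After 12 (read(5)): returned '', offset=21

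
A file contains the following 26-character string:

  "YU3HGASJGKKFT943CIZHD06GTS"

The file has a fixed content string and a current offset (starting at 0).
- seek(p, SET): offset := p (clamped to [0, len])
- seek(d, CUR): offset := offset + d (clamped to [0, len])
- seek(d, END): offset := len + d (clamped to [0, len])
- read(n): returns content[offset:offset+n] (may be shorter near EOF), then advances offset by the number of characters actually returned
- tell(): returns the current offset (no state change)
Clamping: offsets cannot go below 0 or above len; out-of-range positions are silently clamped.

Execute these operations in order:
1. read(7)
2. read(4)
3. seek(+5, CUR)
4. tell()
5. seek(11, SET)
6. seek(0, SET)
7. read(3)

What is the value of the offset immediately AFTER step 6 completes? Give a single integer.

After 1 (read(7)): returned 'YU3HGAS', offset=7
After 2 (read(4)): returned 'JGKK', offset=11
After 3 (seek(+5, CUR)): offset=16
After 4 (tell()): offset=16
After 5 (seek(11, SET)): offset=11
After 6 (seek(0, SET)): offset=0

Answer: 0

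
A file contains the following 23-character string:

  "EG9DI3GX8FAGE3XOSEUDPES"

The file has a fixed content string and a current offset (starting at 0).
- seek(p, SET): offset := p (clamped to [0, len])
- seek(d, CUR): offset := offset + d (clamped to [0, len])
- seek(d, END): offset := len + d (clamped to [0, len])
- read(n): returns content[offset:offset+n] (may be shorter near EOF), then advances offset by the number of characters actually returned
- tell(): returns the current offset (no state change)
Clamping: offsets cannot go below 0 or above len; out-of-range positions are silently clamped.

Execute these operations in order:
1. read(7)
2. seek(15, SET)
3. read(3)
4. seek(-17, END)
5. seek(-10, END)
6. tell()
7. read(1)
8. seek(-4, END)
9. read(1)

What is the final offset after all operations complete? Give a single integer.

Answer: 20

Derivation:
After 1 (read(7)): returned 'EG9DI3G', offset=7
After 2 (seek(15, SET)): offset=15
After 3 (read(3)): returned 'OSE', offset=18
After 4 (seek(-17, END)): offset=6
After 5 (seek(-10, END)): offset=13
After 6 (tell()): offset=13
After 7 (read(1)): returned '3', offset=14
After 8 (seek(-4, END)): offset=19
After 9 (read(1)): returned 'D', offset=20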